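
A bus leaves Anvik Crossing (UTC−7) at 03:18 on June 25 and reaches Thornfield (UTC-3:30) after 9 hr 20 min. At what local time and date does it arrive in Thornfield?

Convert departure to UTC: 03:18 + 7:00 = 10:18 UTC on Jun 25.
Add 9 hours and 20 minutes travel time → 19:38 UTC.
Thornfield is UTC−3:30, so local arrival = 19:38 − 3:30 = 16:08 on Jun 25.

16:08 on June 25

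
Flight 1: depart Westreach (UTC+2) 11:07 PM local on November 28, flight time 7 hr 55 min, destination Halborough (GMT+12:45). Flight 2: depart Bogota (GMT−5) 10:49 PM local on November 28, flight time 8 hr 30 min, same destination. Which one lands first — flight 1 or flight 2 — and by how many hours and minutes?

Flight 1 in UTC: 11:07 PM − 2:00 = 9:07 PM on Nov 28.
+7 hours 55 minutes → arrive 5:02 AM UTC on Nov 29.
Flight 2 in UTC: 10:49 PM + 5:00 = 3:49 AM on Nov 29.
+8 hours and 30 minutes → arrive 12:19 PM UTC on Nov 29.
Flight 1 lands earlier by 7 hours 17 minutes.

the first, by 7 hours 17 minutes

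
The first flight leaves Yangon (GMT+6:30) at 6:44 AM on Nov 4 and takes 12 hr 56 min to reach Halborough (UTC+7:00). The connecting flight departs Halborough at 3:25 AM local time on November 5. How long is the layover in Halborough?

Convert departure to UTC: 6:44 AM − 6:30 = 12:14 AM UTC on Nov 4.
Add 12 hours and 56 minutes flight time → 1:10 PM UTC.
Halborough is UTC+7:00, so local arrival = 1:10 PM + 7:00 = 8:10 PM on Nov 4.
Layover = 3:25 AM − 8:10 PM (+1 day) = 7 hours 15 minutes.

7 hours 15 minutes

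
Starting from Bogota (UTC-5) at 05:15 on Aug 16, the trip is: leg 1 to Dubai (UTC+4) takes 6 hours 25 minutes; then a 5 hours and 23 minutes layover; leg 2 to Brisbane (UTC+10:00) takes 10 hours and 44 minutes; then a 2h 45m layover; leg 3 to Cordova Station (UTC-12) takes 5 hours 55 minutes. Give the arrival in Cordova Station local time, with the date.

Convert departure to UTC: 05:15 + 5:00 = 10:15 UTC on Aug 16.
Add 6 hours 25 minutes leg 1 → 16:40 UTC.
Add 5 hours and 23 minutes layover in Dubai → 22:03 UTC.
Add 10 hours 44 minutes leg 2 → 08:47 UTC (Aug 17).
Add 2 hours 45 minutes layover in Brisbane → 11:32 UTC.
Add 5 hours and 55 minutes leg 3 → 17:27 UTC.
Cordova Station is UTC−12:00, so local arrival = 17:27 − 12:00 = 05:27 on Aug 17.

05:27 on Aug 17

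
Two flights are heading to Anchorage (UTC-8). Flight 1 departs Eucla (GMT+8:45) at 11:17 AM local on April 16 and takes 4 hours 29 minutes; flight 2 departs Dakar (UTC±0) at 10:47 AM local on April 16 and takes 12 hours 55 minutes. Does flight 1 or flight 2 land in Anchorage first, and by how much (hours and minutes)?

Flight 1 in UTC: 11:17 AM − 8:45 = 2:32 AM on Apr 16.
+4 hours and 29 minutes → arrive 7:01 AM UTC on Apr 16.
Flight 2 departs at 10:47 AM UTC (Apr 16).
+12 hours 55 minutes → arrive 11:42 PM UTC on Apr 16.
Flight 1 lands earlier by 16 hours 41 minutes.

the first, by 16 hours 41 minutes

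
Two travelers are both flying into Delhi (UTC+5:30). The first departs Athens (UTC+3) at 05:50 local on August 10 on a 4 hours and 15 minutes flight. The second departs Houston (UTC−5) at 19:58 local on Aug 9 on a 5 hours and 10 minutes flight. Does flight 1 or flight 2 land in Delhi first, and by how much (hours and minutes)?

Flight 1 in UTC: 05:50 − 3:00 = 02:50 on Aug 10.
+4 hours and 15 minutes → arrive 07:05 UTC on Aug 10.
Flight 2 in UTC: 19:58 + 5:00 = 00:58 on Aug 10.
+5 hours and 10 minutes → arrive 06:08 UTC on Aug 10.
Flight 2 lands earlier by 57 minutes.

the second, by 57 minutes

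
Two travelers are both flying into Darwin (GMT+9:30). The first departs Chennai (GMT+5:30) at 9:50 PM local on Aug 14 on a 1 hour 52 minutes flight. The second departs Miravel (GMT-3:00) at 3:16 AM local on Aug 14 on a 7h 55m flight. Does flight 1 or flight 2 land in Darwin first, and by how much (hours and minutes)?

the second, by 4 hours 1 minute

Flight 1 in UTC: 9:50 PM − 5:30 = 4:20 PM on Aug 14.
+1 hour 52 minutes → arrive 6:12 PM UTC on Aug 14.
Flight 2 in UTC: 3:16 AM + 3:00 = 6:16 AM on Aug 14.
+7 hours 55 minutes → arrive 2:11 PM UTC on Aug 14.
Flight 2 lands earlier by 4 hours 1 minute.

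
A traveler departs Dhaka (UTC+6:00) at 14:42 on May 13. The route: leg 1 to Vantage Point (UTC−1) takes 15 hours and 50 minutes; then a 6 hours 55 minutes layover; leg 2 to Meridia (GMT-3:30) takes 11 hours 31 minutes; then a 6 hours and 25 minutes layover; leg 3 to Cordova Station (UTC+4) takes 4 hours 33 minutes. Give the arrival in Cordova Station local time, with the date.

Convert departure to UTC: 14:42 − 6:00 = 08:42 UTC on May 13.
Add 15 hours and 50 minutes leg 1 → 00:32 UTC (May 14).
Add 6 hours 55 minutes layover in Vantage Point → 07:27 UTC.
Add 11 hours and 31 minutes leg 2 → 18:58 UTC.
Add 6 hours 25 minutes layover in Meridia → 01:23 UTC (May 15).
Add 4 hours and 33 minutes leg 3 → 05:56 UTC.
Cordova Station is UTC+4:00, so local arrival = 05:56 + 4:00 = 09:56 on May 15.

09:56 on May 15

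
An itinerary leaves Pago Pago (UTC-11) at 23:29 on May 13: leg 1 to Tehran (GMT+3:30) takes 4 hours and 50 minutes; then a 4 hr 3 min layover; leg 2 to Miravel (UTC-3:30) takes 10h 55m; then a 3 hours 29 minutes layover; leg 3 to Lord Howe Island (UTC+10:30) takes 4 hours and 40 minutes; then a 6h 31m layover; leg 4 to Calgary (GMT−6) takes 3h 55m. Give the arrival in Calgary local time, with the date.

18:52 on May 15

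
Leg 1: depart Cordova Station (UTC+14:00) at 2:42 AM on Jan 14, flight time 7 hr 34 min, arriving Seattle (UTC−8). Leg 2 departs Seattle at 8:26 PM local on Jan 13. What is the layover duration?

Convert departure to UTC: 2:42 AM − 14:00 = 12:42 PM UTC on Jan 13.
Add 7 hours and 34 minutes flight time → 8:16 PM UTC.
Seattle is UTC−8:00, so local arrival = 8:16 PM − 8:00 = 12:16 PM on Jan 13.
Layover = 8:26 PM − 12:16 PM = 8 hours 10 minutes.

8 hours 10 minutes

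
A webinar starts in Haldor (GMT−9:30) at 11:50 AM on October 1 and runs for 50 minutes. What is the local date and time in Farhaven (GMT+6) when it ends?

Convert start to UTC: 11:50 AM + 9:30 = 9:20 PM UTC on Oct 1.
Add 50 minutes duration → 10:10 PM UTC.
Farhaven is UTC+6:00, so local end time = 10:10 PM + 6:00 = 4:10 AM on Oct 2.

4:10 AM on October 2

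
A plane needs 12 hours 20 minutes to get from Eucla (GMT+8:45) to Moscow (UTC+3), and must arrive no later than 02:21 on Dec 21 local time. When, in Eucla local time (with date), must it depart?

Target arrival in UTC: 02:21 − 3:00 = 23:21 on Dec 20.
Subtract 12 hours and 20 minutes → departure 11:01 UTC on Dec 20.
Eucla is UTC+8:45: 11:01 + 8:45 = 19:46 on Dec 20.

19:46 on December 20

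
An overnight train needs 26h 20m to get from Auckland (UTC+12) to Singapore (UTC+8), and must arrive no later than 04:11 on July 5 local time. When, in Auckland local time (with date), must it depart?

05:51 on Jul 4

Target arrival in UTC: 04:11 − 8:00 = 20:11 on Jul 4.
Subtract 26 hours 20 minutes → departure 17:51 UTC on Jul 3.
Auckland is UTC+12:00: 17:51 + 12:00 = 05:51 on Jul 4.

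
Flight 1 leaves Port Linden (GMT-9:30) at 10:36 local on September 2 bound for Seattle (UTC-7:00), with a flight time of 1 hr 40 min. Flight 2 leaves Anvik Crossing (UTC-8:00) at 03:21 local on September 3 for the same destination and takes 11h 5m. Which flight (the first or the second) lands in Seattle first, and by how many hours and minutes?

Flight 1 in UTC: 10:36 + 9:30 = 20:06 on Sep 2.
+1 hour 40 minutes → arrive 21:46 UTC on Sep 2.
Flight 2 in UTC: 03:21 + 8:00 = 11:21 on Sep 3.
+11 hours and 5 minutes → arrive 22:26 UTC on Sep 3.
Flight 1 lands earlier by 24 hours 40 minutes.

the first, by 24 hours 40 minutes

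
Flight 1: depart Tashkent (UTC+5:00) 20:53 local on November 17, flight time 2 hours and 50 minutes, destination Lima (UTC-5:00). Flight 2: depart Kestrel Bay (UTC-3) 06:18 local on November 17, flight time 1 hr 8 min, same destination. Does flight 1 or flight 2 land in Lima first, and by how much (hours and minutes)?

Flight 1 in UTC: 20:53 − 5:00 = 15:53 on Nov 17.
+2 hours and 50 minutes → arrive 18:43 UTC on Nov 17.
Flight 2 in UTC: 06:18 + 3:00 = 09:18 on Nov 17.
+1 hour 8 minutes → arrive 10:26 UTC on Nov 17.
Flight 2 lands earlier by 8 hours 17 minutes.

the second, by 8 hours 17 minutes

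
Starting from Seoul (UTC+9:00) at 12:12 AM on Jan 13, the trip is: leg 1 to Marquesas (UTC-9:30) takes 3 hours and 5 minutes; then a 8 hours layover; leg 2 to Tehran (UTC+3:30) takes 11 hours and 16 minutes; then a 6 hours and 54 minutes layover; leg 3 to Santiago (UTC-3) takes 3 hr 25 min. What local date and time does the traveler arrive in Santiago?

Convert departure to UTC: 12:12 AM − 9:00 = 3:12 PM UTC on Jan 12.
Add 3 hours and 5 minutes leg 1 → 6:17 PM UTC.
Add 8 hours layover in Marquesas → 2:17 AM UTC (Jan 13).
Add 11 hours and 16 minutes leg 2 → 1:33 PM UTC.
Add 6 hours and 54 minutes layover in Tehran → 8:27 PM UTC.
Add 3 hours 25 minutes leg 3 → 11:52 PM UTC.
Santiago is UTC−3:00, so local arrival = 11:52 PM − 3:00 = 8:52 PM on Jan 13.

8:52 PM on January 13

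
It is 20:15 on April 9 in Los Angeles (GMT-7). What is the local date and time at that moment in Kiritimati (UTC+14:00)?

Kiritimati is 21:00 ahead of Los Angeles.
Shift by the zone difference: 20:15 + 21:00 = 17:15 on Apr 10 in Kiritimati.

17:15 on April 10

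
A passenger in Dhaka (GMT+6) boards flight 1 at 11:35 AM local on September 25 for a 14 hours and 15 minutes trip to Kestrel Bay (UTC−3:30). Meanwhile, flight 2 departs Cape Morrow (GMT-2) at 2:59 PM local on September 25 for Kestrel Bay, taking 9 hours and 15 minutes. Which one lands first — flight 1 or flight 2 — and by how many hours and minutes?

the first, by 6 hours 24 minutes

Flight 1 in UTC: 11:35 AM − 6:00 = 5:35 AM on Sep 25.
+14 hours and 15 minutes → arrive 7:50 PM UTC on Sep 25.
Flight 2 in UTC: 2:59 PM + 2:00 = 4:59 PM on Sep 25.
+9 hours and 15 minutes → arrive 2:14 AM UTC on Sep 26.
Flight 1 lands earlier by 6 hours 24 minutes.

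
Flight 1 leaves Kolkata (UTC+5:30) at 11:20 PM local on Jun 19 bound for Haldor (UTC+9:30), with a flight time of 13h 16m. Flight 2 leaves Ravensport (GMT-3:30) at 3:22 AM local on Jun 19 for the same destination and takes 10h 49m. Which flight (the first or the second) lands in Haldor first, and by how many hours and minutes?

the second, by 13 hours 25 minutes

Flight 1 in UTC: 11:20 PM − 5:30 = 5:50 PM on Jun 19.
+13 hours and 16 minutes → arrive 7:06 AM UTC on Jun 20.
Flight 2 in UTC: 3:22 AM + 3:30 = 6:52 AM on Jun 19.
+10 hours and 49 minutes → arrive 5:41 PM UTC on Jun 19.
Flight 2 lands earlier by 13 hours 25 minutes.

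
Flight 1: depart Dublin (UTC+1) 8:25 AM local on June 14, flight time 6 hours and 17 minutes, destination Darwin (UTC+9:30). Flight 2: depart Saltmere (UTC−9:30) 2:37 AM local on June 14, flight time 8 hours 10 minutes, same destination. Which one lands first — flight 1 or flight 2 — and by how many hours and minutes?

Flight 1 in UTC: 8:25 AM − 1:00 = 7:25 AM on Jun 14.
+6 hours and 17 minutes → arrive 1:42 PM UTC on Jun 14.
Flight 2 in UTC: 2:37 AM + 9:30 = 12:07 PM on Jun 14.
+8 hours 10 minutes → arrive 8:17 PM UTC on Jun 14.
Flight 1 lands earlier by 6 hours 35 minutes.

the first, by 6 hours 35 minutes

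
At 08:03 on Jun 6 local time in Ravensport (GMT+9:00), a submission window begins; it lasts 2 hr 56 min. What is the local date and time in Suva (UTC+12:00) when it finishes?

13:59 on June 6

Convert start to UTC: 08:03 − 9:00 = 23:03 UTC on Jun 5.
Add 2 hours 56 minutes duration → 01:59 UTC (Jun 6).
Suva is UTC+12:00, so local end time = 01:59 + 12:00 = 13:59 on Jun 6.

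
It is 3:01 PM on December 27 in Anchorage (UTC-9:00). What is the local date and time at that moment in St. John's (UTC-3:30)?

8:31 PM on December 27

St. John's is 5:30 ahead of Anchorage.
Shift by the zone difference: 3:01 PM + 5:30 = 8:31 PM on Dec 27 in St. John's.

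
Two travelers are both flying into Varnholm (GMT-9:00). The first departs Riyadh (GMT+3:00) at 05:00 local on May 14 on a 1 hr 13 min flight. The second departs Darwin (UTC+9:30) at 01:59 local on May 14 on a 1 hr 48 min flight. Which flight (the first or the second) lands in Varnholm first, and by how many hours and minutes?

Flight 1 in UTC: 05:00 − 3:00 = 02:00 on May 14.
+1 hour and 13 minutes → arrive 03:13 UTC on May 14.
Flight 2 in UTC: 01:59 − 9:30 = 16:29 on May 13.
+1 hour and 48 minutes → arrive 18:17 UTC on May 13.
Flight 2 lands earlier by 8 hours 56 minutes.

the second, by 8 hours 56 minutes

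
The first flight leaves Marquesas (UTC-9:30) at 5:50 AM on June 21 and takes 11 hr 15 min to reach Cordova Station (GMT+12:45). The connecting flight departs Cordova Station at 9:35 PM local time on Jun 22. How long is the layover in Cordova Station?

6 hours 15 minutes

Convert departure to UTC: 5:50 AM + 9:30 = 3:20 PM UTC on Jun 21.
Add 11 hours 15 minutes flight time → 2:35 AM UTC (Jun 22).
Cordova Station is UTC+12:45, so local arrival = 2:35 AM + 12:45 = 3:20 PM on Jun 22.
Layover = 9:35 PM − 3:20 PM = 6 hours 15 minutes.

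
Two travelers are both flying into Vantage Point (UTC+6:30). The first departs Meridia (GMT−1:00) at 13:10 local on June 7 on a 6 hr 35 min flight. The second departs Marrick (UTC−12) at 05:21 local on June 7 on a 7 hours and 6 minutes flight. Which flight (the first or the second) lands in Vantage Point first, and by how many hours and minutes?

the first, by 3 hours 42 minutes

Flight 1 in UTC: 13:10 + 1:00 = 14:10 on Jun 7.
+6 hours 35 minutes → arrive 20:45 UTC on Jun 7.
Flight 2 in UTC: 05:21 + 12:00 = 17:21 on Jun 7.
+7 hours and 6 minutes → arrive 00:27 UTC on Jun 8.
Flight 1 lands earlier by 3 hours 42 minutes.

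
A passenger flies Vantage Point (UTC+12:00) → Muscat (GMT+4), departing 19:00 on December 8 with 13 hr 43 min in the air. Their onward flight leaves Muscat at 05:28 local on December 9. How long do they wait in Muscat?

4 hours 45 minutes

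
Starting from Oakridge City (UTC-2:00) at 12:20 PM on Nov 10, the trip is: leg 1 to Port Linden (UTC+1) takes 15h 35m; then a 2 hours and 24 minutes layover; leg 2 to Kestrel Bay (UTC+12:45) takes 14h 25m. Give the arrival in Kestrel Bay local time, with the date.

11:29 AM on Nov 12

Convert departure to UTC: 12:20 PM + 2:00 = 2:20 PM UTC on Nov 10.
Add 15 hours 35 minutes leg 1 → 5:55 AM UTC (Nov 11).
Add 2 hours and 24 minutes layover in Port Linden → 8:19 AM UTC.
Add 14 hours 25 minutes leg 2 → 10:44 PM UTC.
Kestrel Bay is UTC+12:45, so local arrival = 10:44 PM + 12:45 = 11:29 AM on Nov 12.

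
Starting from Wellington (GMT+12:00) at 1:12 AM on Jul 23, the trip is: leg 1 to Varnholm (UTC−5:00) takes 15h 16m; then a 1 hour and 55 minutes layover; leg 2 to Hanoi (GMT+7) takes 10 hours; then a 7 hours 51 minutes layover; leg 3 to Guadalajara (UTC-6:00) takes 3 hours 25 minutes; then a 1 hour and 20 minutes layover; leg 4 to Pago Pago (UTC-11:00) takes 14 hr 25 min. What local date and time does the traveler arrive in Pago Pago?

Convert departure to UTC: 1:12 AM − 12:00 = 1:12 PM UTC on Jul 22.
Add 15 hours 16 minutes leg 1 → 4:28 AM UTC (Jul 23).
Add 1 hour and 55 minutes layover in Varnholm → 6:23 AM UTC.
Add 10 hours leg 2 → 4:23 PM UTC.
Add 7 hours 51 minutes layover in Hanoi → 12:14 AM UTC (Jul 24).
Add 3 hours and 25 minutes leg 3 → 3:39 AM UTC.
Add 1 hour 20 minutes layover in Guadalajara → 4:59 AM UTC.
Add 14 hours 25 minutes leg 4 → 7:24 PM UTC.
Pago Pago is UTC−11:00, so local arrival = 7:24 PM − 11:00 = 8:24 AM on Jul 24.

8:24 AM on July 24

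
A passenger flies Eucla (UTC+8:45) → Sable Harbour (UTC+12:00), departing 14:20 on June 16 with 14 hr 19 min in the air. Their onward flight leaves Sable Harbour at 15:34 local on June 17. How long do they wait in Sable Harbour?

7 hours 40 minutes

Convert departure to UTC: 14:20 − 8:45 = 05:35 UTC on Jun 16.
Add 14 hours 19 minutes flight time → 19:54 UTC.
Sable Harbour is UTC+12:00, so local arrival = 19:54 + 12:00 = 07:54 on Jun 17.
Layover = 15:34 − 07:54 = 7 hours 40 minutes.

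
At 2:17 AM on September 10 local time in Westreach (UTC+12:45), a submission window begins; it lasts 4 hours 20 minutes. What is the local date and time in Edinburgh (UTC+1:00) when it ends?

6:52 PM on Sep 9

Convert start to UTC: 2:17 AM − 12:45 = 1:32 PM UTC on Sep 9.
Add 4 hours 20 minutes duration → 5:52 PM UTC.
Edinburgh is UTC+1:00, so local end time = 5:52 PM + 1:00 = 6:52 PM on Sep 9.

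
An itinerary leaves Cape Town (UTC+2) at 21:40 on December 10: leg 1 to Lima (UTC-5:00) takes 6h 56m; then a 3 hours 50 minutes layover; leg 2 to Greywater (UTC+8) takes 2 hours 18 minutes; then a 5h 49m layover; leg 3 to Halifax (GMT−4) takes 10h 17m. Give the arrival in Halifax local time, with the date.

20:50 on Dec 11

Convert departure to UTC: 21:40 − 2:00 = 19:40 UTC on Dec 10.
Add 6 hours and 56 minutes leg 1 → 02:36 UTC (Dec 11).
Add 3 hours 50 minutes layover in Lima → 06:26 UTC.
Add 2 hours and 18 minutes leg 2 → 08:44 UTC.
Add 5 hours 49 minutes layover in Greywater → 14:33 UTC.
Add 10 hours 17 minutes leg 3 → 00:50 UTC (Dec 12).
Halifax is UTC−4:00, so local arrival = 00:50 − 4:00 = 20:50 on Dec 11.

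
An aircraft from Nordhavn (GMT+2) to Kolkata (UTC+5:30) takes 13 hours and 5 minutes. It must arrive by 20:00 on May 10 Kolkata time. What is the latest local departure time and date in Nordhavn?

Target arrival in UTC: 20:00 − 5:30 = 14:30 on May 10.
Subtract 13 hours 5 minutes → departure 01:25 UTC on May 10.
Nordhavn is UTC+2:00: 01:25 + 2:00 = 03:25 on May 10.

03:25 on May 10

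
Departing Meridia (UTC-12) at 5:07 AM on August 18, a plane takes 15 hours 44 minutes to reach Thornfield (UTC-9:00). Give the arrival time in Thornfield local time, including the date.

11:51 PM on Aug 18

Thornfield is 3:00 ahead of Meridia.
After 15 hours 44 minutes it is 8:51 PM in Meridia.
Shift by the zone difference: 8:51 PM + 3:00 = 11:51 PM on Aug 18 in Thornfield.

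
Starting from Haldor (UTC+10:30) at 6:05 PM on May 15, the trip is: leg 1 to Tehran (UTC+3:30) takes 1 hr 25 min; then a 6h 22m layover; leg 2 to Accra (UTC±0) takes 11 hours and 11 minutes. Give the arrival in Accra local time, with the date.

Convert departure to UTC: 6:05 PM − 10:30 = 7:35 AM UTC on May 15.
Add 1 hour 25 minutes leg 1 → 9:00 AM UTC.
Add 6 hours 22 minutes layover in Tehran → 3:22 PM UTC.
Add 11 hours 11 minutes leg 2 → 2:33 AM UTC (May 16).
Accra is UTC+0, so local arrival is the same: 2:33 AM on May 16.

2:33 AM on May 16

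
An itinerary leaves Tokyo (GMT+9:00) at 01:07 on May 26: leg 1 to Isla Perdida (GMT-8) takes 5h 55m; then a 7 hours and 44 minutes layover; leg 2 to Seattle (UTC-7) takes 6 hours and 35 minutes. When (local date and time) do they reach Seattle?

Convert departure to UTC: 01:07 − 9:00 = 16:07 UTC on May 25.
Add 5 hours and 55 minutes leg 1 → 22:02 UTC.
Add 7 hours and 44 minutes layover in Isla Perdida → 05:46 UTC (May 26).
Add 6 hours and 35 minutes leg 2 → 12:21 UTC.
Seattle is UTC−7:00, so local arrival = 12:21 − 7:00 = 05:21 on May 26.

05:21 on May 26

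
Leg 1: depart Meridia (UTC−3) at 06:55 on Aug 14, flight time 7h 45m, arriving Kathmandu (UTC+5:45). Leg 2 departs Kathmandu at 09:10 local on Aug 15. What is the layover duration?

Convert departure to UTC: 06:55 + 3:00 = 09:55 UTC on Aug 14.
Add 7 hours 45 minutes flight time → 17:40 UTC.
Kathmandu is UTC+5:45, so local arrival = 17:40 + 5:45 = 23:25 on Aug 14.
Layover = 09:10 − 23:25 (+1 day) = 9 hours 45 minutes.

9 hours 45 minutes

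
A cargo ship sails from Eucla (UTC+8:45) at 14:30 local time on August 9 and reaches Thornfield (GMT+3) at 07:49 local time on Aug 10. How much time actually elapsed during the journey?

23 hours 4 minutes

Departure in UTC: 14:30 − 8:45 = 05:45 on Aug 9.
Arrival in UTC: 07:49 − 3:00 = 04:49 on Aug 10.
Elapsed = 04:49 − 05:45 (+1 day) = 23 hours 4 minutes.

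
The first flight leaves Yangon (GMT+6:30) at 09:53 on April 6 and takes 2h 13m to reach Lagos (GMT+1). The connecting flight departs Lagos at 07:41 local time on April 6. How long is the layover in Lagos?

Convert departure to UTC: 09:53 − 6:30 = 03:23 UTC on Apr 6.
Add 2 hours 13 minutes flight time → 05:36 UTC.
Lagos is UTC+1:00, so local arrival = 05:36 + 1:00 = 06:36 on Apr 6.
Layover = 07:41 − 06:36 = 1 hour 5 minutes.

1 hour 5 minutes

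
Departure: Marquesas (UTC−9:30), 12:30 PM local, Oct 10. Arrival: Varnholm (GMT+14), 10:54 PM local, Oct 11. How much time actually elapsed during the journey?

10 hours 54 minutes

Varnholm is 23:30 ahead of Marquesas.
Clock-face elapsed time (ignoring zones) is 34 hours 24 minutes.
Actual elapsed = 34 hours 24 minutes − 23:30 = 10 hours 54 minutes.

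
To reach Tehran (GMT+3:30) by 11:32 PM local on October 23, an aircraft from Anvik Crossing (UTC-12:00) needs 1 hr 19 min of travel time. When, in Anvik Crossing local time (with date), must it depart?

Target arrival in UTC: 11:32 PM − 3:30 = 8:02 PM on Oct 23.
Subtract 1 hour 19 minutes → departure 6:43 PM UTC on Oct 23.
Anvik Crossing is UTC−12:00: 6:43 PM − 12:00 = 6:43 AM on Oct 23.

6:43 AM on Oct 23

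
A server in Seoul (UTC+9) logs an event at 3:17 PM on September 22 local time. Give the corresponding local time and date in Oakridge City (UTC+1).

7:17 AM on September 22

In UTC: 3:17 PM − 9:00 = 6:17 AM on Sep 22.
Oakridge City is UTC+1:00: 6:17 AM + 1:00 = 7:17 AM on Sep 22.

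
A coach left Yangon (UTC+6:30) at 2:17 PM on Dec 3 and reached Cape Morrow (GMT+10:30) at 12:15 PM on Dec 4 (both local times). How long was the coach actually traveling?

17 hours 58 minutes

Departure in UTC: 2:17 PM − 6:30 = 7:47 AM on Dec 3.
Arrival in UTC: 12:15 PM − 10:30 = 1:45 AM on Dec 4.
Elapsed = 1:45 AM − 7:47 AM (+1 day) = 17 hours 58 minutes.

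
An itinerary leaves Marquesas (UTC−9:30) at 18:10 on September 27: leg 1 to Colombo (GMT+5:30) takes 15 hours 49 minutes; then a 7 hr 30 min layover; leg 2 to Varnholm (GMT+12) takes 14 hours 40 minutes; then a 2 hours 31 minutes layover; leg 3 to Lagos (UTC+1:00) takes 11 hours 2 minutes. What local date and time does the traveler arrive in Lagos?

08:12 on Sep 30

Convert departure to UTC: 18:10 + 9:30 = 03:40 UTC on Sep 28.
Add 15 hours 49 minutes leg 1 → 19:29 UTC.
Add 7 hours 30 minutes layover in Colombo → 02:59 UTC (Sep 29).
Add 14 hours 40 minutes leg 2 → 17:39 UTC.
Add 2 hours and 31 minutes layover in Varnholm → 20:10 UTC.
Add 11 hours 2 minutes leg 3 → 07:12 UTC (Sep 30).
Lagos is UTC+1:00, so local arrival = 07:12 + 1:00 = 08:12 on Sep 30.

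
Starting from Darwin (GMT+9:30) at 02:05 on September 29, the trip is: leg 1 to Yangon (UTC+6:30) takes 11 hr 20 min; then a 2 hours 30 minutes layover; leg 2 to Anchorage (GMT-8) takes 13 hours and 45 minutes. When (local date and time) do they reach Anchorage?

Convert departure to UTC: 02:05 − 9:30 = 16:35 UTC on Sep 28.
Add 11 hours 20 minutes leg 1 → 03:55 UTC (Sep 29).
Add 2 hours and 30 minutes layover in Yangon → 06:25 UTC.
Add 13 hours and 45 minutes leg 2 → 20:10 UTC.
Anchorage is UTC−8:00, so local arrival = 20:10 − 8:00 = 12:10 on Sep 29.

12:10 on Sep 29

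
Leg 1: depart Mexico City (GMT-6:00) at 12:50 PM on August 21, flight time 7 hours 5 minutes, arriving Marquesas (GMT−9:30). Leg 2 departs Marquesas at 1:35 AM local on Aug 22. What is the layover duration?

9 hours 10 minutes

Convert departure to UTC: 12:50 PM + 6:00 = 6:50 PM UTC on Aug 21.
Add 7 hours and 5 minutes flight time → 1:55 AM UTC (Aug 22).
Marquesas is UTC−9:30, so local arrival = 1:55 AM − 9:30 = 4:25 PM on Aug 21.
Layover = 1:35 AM − 4:25 PM (+1 day) = 9 hours 10 minutes.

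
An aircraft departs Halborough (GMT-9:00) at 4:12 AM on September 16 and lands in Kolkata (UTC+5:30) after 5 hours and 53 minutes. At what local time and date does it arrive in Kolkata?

Convert departure to UTC: 4:12 AM + 9:00 = 1:12 PM UTC on Sep 16.
Add 5 hours and 53 minutes travel time → 7:05 PM UTC.
Kolkata is UTC+5:30, so local arrival = 7:05 PM + 5:30 = 12:35 AM on Sep 17.

12:35 AM on September 17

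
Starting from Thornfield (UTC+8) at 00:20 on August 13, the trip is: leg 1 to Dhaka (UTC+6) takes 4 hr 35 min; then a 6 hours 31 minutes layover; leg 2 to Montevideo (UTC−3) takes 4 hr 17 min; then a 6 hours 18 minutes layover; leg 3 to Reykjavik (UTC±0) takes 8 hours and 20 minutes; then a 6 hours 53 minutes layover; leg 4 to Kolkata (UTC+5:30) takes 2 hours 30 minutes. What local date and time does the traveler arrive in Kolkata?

13:14 on Aug 14

Convert departure to UTC: 00:20 − 8:00 = 16:20 UTC on Aug 12.
Add 4 hours and 35 minutes leg 1 → 20:55 UTC.
Add 6 hours and 31 minutes layover in Dhaka → 03:26 UTC (Aug 13).
Add 4 hours 17 minutes leg 2 → 07:43 UTC.
Add 6 hours 18 minutes layover in Montevideo → 14:01 UTC.
Add 8 hours and 20 minutes leg 3 → 22:21 UTC.
Add 6 hours and 53 minutes layover in Reykjavik → 05:14 UTC (Aug 14).
Add 2 hours and 30 minutes leg 4 → 07:44 UTC.
Kolkata is UTC+5:30, so local arrival = 07:44 + 5:30 = 13:14 on Aug 14.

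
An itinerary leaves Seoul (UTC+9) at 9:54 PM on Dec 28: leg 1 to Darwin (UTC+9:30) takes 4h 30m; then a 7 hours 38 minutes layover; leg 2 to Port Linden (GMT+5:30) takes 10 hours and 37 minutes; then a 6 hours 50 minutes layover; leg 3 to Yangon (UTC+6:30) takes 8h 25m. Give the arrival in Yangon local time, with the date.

Convert departure to UTC: 9:54 PM − 9:00 = 12:54 PM UTC on Dec 28.
Add 4 hours and 30 minutes leg 1 → 5:24 PM UTC.
Add 7 hours 38 minutes layover in Darwin → 1:02 AM UTC (Dec 29).
Add 10 hours 37 minutes leg 2 → 11:39 AM UTC.
Add 6 hours 50 minutes layover in Port Linden → 6:29 PM UTC.
Add 8 hours and 25 minutes leg 3 → 2:54 AM UTC (Dec 30).
Yangon is UTC+6:30, so local arrival = 2:54 AM + 6:30 = 9:24 AM on Dec 30.

9:24 AM on December 30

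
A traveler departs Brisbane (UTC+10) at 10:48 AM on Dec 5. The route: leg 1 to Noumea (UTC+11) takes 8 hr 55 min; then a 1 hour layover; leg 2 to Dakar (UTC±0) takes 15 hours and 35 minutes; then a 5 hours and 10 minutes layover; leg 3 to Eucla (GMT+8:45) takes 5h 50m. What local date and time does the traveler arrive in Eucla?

Convert departure to UTC: 10:48 AM − 10:00 = 12:48 AM UTC on Dec 5.
Add 8 hours 55 minutes leg 1 → 9:43 AM UTC.
Add 1 hour layover in Noumea → 10:43 AM UTC.
Add 15 hours and 35 minutes leg 2 → 2:18 AM UTC (Dec 6).
Add 5 hours and 10 minutes layover in Dakar → 7:28 AM UTC.
Add 5 hours and 50 minutes leg 3 → 1:18 PM UTC.
Eucla is UTC+8:45, so local arrival = 1:18 PM + 8:45 = 10:03 PM on Dec 6.

10:03 PM on December 6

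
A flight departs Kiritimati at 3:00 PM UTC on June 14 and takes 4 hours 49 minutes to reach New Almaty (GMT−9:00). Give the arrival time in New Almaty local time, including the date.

10:49 AM on June 14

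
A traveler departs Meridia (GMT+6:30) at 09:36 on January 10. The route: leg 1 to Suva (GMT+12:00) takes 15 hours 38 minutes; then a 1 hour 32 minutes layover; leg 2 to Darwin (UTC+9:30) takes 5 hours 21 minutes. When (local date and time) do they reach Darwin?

Convert departure to UTC: 09:36 − 6:30 = 03:06 UTC on Jan 10.
Add 15 hours and 38 minutes leg 1 → 18:44 UTC.
Add 1 hour and 32 minutes layover in Suva → 20:16 UTC.
Add 5 hours and 21 minutes leg 2 → 01:37 UTC (Jan 11).
Darwin is UTC+9:30, so local arrival = 01:37 + 9:30 = 11:07 on Jan 11.

11:07 on January 11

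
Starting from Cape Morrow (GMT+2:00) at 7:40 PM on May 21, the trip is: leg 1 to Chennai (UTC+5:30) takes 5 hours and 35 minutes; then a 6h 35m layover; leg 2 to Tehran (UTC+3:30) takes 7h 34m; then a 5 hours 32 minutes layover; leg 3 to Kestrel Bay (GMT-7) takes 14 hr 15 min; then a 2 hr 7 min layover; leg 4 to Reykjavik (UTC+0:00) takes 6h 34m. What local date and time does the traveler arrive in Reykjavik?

5:52 PM on May 23

Convert departure to UTC: 7:40 PM − 2:00 = 5:40 PM UTC on May 21.
Add 5 hours 35 minutes leg 1 → 11:15 PM UTC.
Add 6 hours 35 minutes layover in Chennai → 5:50 AM UTC (May 22).
Add 7 hours and 34 minutes leg 2 → 1:24 PM UTC.
Add 5 hours 32 minutes layover in Tehran → 6:56 PM UTC.
Add 14 hours 15 minutes leg 3 → 9:11 AM UTC (May 23).
Add 2 hours and 7 minutes layover in Kestrel Bay → 11:18 AM UTC.
Add 6 hours and 34 minutes leg 4 → 5:52 PM UTC.
Reykjavik is UTC+0, so local arrival is the same: 5:52 PM on May 23.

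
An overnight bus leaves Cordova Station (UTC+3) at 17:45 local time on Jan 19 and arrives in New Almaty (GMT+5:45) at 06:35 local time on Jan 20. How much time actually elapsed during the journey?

Departure in UTC: 17:45 − 3:00 = 14:45 on Jan 19.
Arrival in UTC: 06:35 − 5:45 = 00:50 on Jan 20.
Elapsed = 00:50 − 14:45 (+1 day) = 10 hours 5 minutes.

10 hours 5 minutes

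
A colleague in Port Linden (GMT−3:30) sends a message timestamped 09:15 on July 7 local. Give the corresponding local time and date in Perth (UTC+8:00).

In UTC: 09:15 + 3:30 = 12:45 on Jul 7.
Perth is UTC+8:00: 12:45 + 8:00 = 20:45 on Jul 7.

20:45 on Jul 7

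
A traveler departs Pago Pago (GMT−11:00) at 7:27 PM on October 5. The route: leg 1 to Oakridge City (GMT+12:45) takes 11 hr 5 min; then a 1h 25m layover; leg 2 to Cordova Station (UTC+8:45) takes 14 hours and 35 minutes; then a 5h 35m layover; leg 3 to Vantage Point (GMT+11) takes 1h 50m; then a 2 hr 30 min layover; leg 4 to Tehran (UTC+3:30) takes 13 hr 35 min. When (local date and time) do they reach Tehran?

Convert departure to UTC: 7:27 PM + 11:00 = 6:27 AM UTC on Oct 6.
Add 11 hours 5 minutes leg 1 → 5:32 PM UTC.
Add 1 hour 25 minutes layover in Oakridge City → 6:57 PM UTC.
Add 14 hours 35 minutes leg 2 → 9:32 AM UTC (Oct 7).
Add 5 hours 35 minutes layover in Cordova Station → 3:07 PM UTC.
Add 1 hour 50 minutes leg 3 → 4:57 PM UTC.
Add 2 hours and 30 minutes layover in Vantage Point → 7:27 PM UTC.
Add 13 hours and 35 minutes leg 4 → 9:02 AM UTC (Oct 8).
Tehran is UTC+3:30, so local arrival = 9:02 AM + 3:30 = 12:32 PM on Oct 8.

12:32 PM on Oct 8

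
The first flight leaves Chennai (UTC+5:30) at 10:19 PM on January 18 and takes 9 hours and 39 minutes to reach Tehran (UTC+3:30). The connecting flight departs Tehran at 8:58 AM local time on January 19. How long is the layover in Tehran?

3 hours

Convert departure to UTC: 10:19 PM − 5:30 = 4:49 PM UTC on Jan 18.
Add 9 hours 39 minutes flight time → 2:28 AM UTC (Jan 19).
Tehran is UTC+3:30, so local arrival = 2:28 AM + 3:30 = 5:58 AM on Jan 19.
Layover = 8:58 AM − 5:58 AM = 3 hours.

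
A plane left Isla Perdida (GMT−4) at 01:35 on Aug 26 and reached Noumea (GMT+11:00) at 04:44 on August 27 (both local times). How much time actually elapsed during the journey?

Departure in UTC: 01:35 + 4:00 = 05:35 on Aug 26.
Arrival in UTC: 04:44 − 11:00 = 17:44 on Aug 26.
Elapsed = 17:44 − 05:35 = 12 hours 9 minutes.

12 hours 9 minutes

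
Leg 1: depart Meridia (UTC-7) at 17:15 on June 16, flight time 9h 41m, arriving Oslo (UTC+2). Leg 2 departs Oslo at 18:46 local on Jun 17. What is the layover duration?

6 hours 50 minutes

Convert departure to UTC: 17:15 + 7:00 = 00:15 UTC on Jun 17.
Add 9 hours 41 minutes flight time → 09:56 UTC.
Oslo is UTC+2:00, so local arrival = 09:56 + 2:00 = 11:56 on Jun 17.
Layover = 18:46 − 11:56 = 6 hours 50 minutes.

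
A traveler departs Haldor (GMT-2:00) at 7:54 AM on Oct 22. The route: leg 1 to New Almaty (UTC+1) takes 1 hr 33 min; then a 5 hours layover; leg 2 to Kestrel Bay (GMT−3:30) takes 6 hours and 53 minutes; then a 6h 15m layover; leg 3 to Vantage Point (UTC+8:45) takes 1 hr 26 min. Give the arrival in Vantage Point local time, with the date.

3:46 PM on Oct 23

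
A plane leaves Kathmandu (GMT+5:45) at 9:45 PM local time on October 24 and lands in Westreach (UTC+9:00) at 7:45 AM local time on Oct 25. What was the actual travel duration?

6 hours 45 minutes

Departure in UTC: 9:45 PM − 5:45 = 4:00 PM on Oct 24.
Arrival in UTC: 7:45 AM − 9:00 = 10:45 PM on Oct 24.
Elapsed = 10:45 PM − 4:00 PM = 6 hours 45 minutes.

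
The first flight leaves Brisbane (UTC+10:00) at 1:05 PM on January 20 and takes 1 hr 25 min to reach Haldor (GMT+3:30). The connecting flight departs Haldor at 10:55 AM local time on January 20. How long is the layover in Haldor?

Convert departure to UTC: 1:05 PM − 10:00 = 3:05 AM UTC on Jan 20.
Add 1 hour 25 minutes flight time → 4:30 AM UTC.
Haldor is UTC+3:30, so local arrival = 4:30 AM + 3:30 = 8:00 AM on Jan 20.
Layover = 10:55 AM − 8:00 AM = 2 hours 55 minutes.

2 hours 55 minutes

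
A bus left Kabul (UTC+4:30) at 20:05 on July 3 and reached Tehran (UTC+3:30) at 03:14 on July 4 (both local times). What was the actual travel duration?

8 hours 9 minutes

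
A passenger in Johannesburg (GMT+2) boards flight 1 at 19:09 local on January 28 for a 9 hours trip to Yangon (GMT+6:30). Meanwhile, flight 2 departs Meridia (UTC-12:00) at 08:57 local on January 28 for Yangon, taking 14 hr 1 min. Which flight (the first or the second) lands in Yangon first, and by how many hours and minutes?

Flight 1 in UTC: 19:09 − 2:00 = 17:09 on Jan 28.
+9 hours → arrive 02:09 UTC on Jan 29.
Flight 2 in UTC: 08:57 + 12:00 = 20:57 on Jan 28.
+14 hours and 1 minute → arrive 10:58 UTC on Jan 29.
Flight 1 lands earlier by 8 hours 49 minutes.

the first, by 8 hours 49 minutes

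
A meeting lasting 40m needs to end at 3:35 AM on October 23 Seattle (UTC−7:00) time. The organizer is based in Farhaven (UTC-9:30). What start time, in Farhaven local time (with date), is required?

12:25 AM on Oct 23

Target end time in UTC: 3:35 AM + 7:00 = 10:35 AM on Oct 23.
Subtract 40 minutes → start 9:55 AM UTC on Oct 23.
Farhaven is UTC−9:30: 9:55 AM − 9:30 = 12:25 AM on Oct 23.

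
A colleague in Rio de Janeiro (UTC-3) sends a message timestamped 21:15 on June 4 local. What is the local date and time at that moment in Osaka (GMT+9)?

09:15 on Jun 5

Osaka is 12:00 ahead of Rio de Janeiro.
Shift by the zone difference: 21:15 + 12:00 = 09:15 on Jun 5 in Osaka.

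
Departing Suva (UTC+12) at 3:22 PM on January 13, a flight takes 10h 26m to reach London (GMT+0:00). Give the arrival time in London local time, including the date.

1:48 PM on January 13

Convert departure to UTC: 3:22 PM − 12:00 = 3:22 AM UTC on Jan 13.
Add 10 hours 26 minutes travel time → 1:48 PM UTC.
London is UTC+0, so local arrival is the same: 1:48 PM on Jan 13.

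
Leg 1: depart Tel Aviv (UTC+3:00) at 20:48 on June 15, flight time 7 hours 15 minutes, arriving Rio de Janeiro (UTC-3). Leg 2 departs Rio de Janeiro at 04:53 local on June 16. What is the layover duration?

Convert departure to UTC: 20:48 − 3:00 = 17:48 UTC on Jun 15.
Add 7 hours and 15 minutes flight time → 01:03 UTC (Jun 16).
Rio de Janeiro is UTC−3:00, so local arrival = 01:03 − 3:00 = 22:03 on Jun 15.
Layover = 04:53 − 22:03 (+1 day) = 6 hours 50 minutes.

6 hours 50 minutes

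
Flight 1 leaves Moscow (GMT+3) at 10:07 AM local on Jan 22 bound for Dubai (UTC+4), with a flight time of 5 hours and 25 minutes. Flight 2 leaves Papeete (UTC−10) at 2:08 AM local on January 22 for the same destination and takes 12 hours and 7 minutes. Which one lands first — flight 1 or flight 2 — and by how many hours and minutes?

Flight 1 in UTC: 10:07 AM − 3:00 = 7:07 AM on Jan 22.
+5 hours 25 minutes → arrive 12:32 PM UTC on Jan 22.
Flight 2 in UTC: 2:08 AM + 10:00 = 12:08 PM on Jan 22.
+12 hours 7 minutes → arrive 12:15 AM UTC on Jan 23.
Flight 1 lands earlier by 11 hours 43 minutes.

the first, by 11 hours 43 minutes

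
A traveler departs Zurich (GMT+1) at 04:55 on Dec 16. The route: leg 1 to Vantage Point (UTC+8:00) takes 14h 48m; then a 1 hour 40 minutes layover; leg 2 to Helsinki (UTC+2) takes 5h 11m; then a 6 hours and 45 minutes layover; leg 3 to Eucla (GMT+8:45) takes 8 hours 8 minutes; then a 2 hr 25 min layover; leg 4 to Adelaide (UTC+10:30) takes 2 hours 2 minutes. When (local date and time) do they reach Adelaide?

Convert departure to UTC: 04:55 − 1:00 = 03:55 UTC on Dec 16.
Add 14 hours and 48 minutes leg 1 → 18:43 UTC.
Add 1 hour 40 minutes layover in Vantage Point → 20:23 UTC.
Add 5 hours 11 minutes leg 2 → 01:34 UTC (Dec 17).
Add 6 hours 45 minutes layover in Helsinki → 08:19 UTC.
Add 8 hours and 8 minutes leg 3 → 16:27 UTC.
Add 2 hours 25 minutes layover in Eucla → 18:52 UTC.
Add 2 hours and 2 minutes leg 4 → 20:54 UTC.
Adelaide is UTC+10:30, so local arrival = 20:54 + 10:30 = 07:24 on Dec 18.

07:24 on December 18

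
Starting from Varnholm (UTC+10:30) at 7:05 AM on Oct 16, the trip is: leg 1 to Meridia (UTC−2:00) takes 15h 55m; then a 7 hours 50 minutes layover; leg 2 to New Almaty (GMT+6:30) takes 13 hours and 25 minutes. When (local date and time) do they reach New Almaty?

4:15 PM on October 17

Convert departure to UTC: 7:05 AM − 10:30 = 8:35 PM UTC on Oct 15.
Add 15 hours and 55 minutes leg 1 → 12:30 PM UTC (Oct 16).
Add 7 hours 50 minutes layover in Meridia → 8:20 PM UTC.
Add 13 hours 25 minutes leg 2 → 9:45 AM UTC (Oct 17).
New Almaty is UTC+6:30, so local arrival = 9:45 AM + 6:30 = 4:15 PM on Oct 17.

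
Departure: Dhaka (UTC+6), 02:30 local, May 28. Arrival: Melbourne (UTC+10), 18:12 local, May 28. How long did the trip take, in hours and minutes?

11 hours 42 minutes

Departure in UTC: 02:30 − 6:00 = 20:30 on May 27.
Arrival in UTC: 18:12 − 10:00 = 08:12 on May 28.
Elapsed = 08:12 − 20:30 (+1 day) = 11 hours 42 minutes.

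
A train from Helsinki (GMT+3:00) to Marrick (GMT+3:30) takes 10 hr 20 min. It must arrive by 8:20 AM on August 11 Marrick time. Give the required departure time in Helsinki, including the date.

9:30 PM on August 10

Target arrival in UTC: 8:20 AM − 3:30 = 4:50 AM on Aug 11.
Subtract 10 hours 20 minutes → departure 6:30 PM UTC on Aug 10.
Helsinki is UTC+3:00: 6:30 PM + 3:00 = 9:30 PM on Aug 10.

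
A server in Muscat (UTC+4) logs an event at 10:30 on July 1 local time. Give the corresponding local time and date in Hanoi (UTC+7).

In UTC: 10:30 − 4:00 = 06:30 on Jul 1.
Hanoi is UTC+7:00: 06:30 + 7:00 = 13:30 on Jul 1.

13:30 on July 1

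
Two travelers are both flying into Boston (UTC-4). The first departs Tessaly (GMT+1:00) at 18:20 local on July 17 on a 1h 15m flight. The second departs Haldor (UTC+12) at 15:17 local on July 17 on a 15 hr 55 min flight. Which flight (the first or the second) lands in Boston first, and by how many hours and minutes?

the first, by 37 minutes

Flight 1 in UTC: 18:20 − 1:00 = 17:20 on Jul 17.
+1 hour 15 minutes → arrive 18:35 UTC on Jul 17.
Flight 2 in UTC: 15:17 − 12:00 = 03:17 on Jul 17.
+15 hours 55 minutes → arrive 19:12 UTC on Jul 17.
Flight 1 lands earlier by 37 minutes.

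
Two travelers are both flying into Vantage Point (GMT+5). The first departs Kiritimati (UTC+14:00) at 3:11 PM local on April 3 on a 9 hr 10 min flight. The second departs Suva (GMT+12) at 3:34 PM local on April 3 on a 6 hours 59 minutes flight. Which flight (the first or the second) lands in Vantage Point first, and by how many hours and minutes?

the first, by 12 minutes

Flight 1 in UTC: 3:11 PM − 14:00 = 1:11 AM on Apr 3.
+9 hours and 10 minutes → arrive 10:21 AM UTC on Apr 3.
Flight 2 in UTC: 3:34 PM − 12:00 = 3:34 AM on Apr 3.
+6 hours 59 minutes → arrive 10:33 AM UTC on Apr 3.
Flight 1 lands earlier by 12 minutes.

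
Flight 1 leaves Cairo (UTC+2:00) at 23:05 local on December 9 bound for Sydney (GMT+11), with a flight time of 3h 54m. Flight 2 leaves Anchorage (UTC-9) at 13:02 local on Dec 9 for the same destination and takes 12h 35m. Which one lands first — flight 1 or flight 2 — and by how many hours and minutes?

Flight 1 in UTC: 23:05 − 2:00 = 21:05 on Dec 9.
+3 hours 54 minutes → arrive 00:59 UTC on Dec 10.
Flight 2 in UTC: 13:02 + 9:00 = 22:02 on Dec 9.
+12 hours 35 minutes → arrive 10:37 UTC on Dec 10.
Flight 1 lands earlier by 9 hours 38 minutes.

the first, by 9 hours 38 minutes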